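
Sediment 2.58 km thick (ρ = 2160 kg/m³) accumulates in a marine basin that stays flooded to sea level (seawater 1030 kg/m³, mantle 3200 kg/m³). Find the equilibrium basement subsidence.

Submarine loading: the sediment displaces seawater, and the subsidence is in turn flooded, so s (ρ_m − ρ_w) = t (ρ_sed − ρ_w).
s = 2.58 km × (2160 − 1030) / (3200 − 1030) = 1.34 km.

1.34 km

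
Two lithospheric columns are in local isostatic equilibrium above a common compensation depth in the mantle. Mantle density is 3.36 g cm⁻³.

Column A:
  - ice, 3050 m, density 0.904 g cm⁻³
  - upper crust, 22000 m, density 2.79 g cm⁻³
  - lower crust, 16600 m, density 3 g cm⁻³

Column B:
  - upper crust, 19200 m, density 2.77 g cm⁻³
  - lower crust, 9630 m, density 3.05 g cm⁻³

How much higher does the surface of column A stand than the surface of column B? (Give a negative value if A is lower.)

For any compensation level in the mantle, the mantle terms cancel and isostasy reduces to e = (Σt_A − Σt_B) − (Σ(ρt)_A − Σ(ρt)_B) / ρ_m.
Σt_A = 41650 m; Σt_B = 28830 m; Σ(ρt)_A = 113937.2; Σ(ρt)_B = 82555.5 (in m·g cm⁻³).
e = (41650 − 28830) − (113937.2 − 82555.5) / 3.36 = 3480 m.

3480 m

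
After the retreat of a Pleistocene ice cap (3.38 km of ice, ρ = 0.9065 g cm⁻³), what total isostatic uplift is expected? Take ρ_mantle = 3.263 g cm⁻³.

Removing the load lets mantle flow back in; uplift u satisfies ρ_ice t = ρ_m u.
u = t ρ_ice/ρ_m = 3.38 km × 0.9065/3.263 = 0.939 km.

0.939 km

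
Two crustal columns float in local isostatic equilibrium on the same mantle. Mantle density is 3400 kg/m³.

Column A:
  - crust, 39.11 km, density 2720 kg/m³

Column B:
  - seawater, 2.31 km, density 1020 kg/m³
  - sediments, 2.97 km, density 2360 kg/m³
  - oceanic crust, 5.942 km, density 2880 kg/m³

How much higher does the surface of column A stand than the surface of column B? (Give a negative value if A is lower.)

For any compensation level in the mantle, the mantle terms cancel and isostasy reduces to e = (Σt_A − Σt_B) − (Σ(ρt)_A − Σ(ρt)_B) / ρ_m.
Σt_A = 39.11 km; Σt_B = 11.222 km; Σ(ρt)_A = 106379.2; Σ(ρt)_B = 26478.36 (in km·kg/m³).
e = (39.11 − 11.222) − (106379.2 − 26478.36) / 3400 = 4.39 km.

4.39 km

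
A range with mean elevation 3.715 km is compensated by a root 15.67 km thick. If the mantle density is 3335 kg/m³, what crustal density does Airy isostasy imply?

ρ_c h = (ρ_m − ρ_c) r → ρ_c (h + r) = ρ_m r → ρ_c = ρ_m r / (h + r).
ρ_c = 3335 × 15.67 km / (3.715 km + 15.67 km) = 2700 kg/m³.

2700 kg/m³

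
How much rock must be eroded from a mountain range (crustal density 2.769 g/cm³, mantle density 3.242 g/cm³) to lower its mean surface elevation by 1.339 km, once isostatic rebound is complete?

Net drop Δ = e − u = e − e ρ_c/ρ_m = e (ρ_m − ρ_c)/ρ_m.
e = Δ ρ_m/(ρ_m − ρ_c) = 1.339 km × 3.242/0.473 = 9.18 km.

9.18 km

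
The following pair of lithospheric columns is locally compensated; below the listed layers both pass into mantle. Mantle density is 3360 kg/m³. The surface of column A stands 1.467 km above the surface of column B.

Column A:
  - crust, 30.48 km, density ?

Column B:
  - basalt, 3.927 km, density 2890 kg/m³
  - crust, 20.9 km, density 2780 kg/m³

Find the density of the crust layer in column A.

Take the compensation level at the base of the deeper column (depth z_c below the surface of column A) and equate Σ ρ_i t_i down to z_c; mantle fills any gap and the z_c terms cancel.
Column A: 30.48×ρ + (z_c − 30.48)×3360
Column B: 1.467×0 + 3.927×2890 + 20.9×2780 + (z_c − 1.467 − 24.827)×3360
The z_c×3360 term appears on both sides and cancels. Collect the known terms of each column as K = Σ(ρt)_known − 3360 × (depth of known layers): K_A = 0 − 3360×30.48 = −102412.8; K_B = 69451.03 − 3360×(1.467 + 24.827) = −18896.81.
Balance: K_A + 30.48×ρ = K_B, so ρ = (K_B − K_A)/30.48 = 83516/30.48 = 2740 kg/m³.

2740 kg/m³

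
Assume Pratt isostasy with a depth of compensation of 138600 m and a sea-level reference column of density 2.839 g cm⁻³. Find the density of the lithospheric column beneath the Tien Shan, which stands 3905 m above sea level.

Pratt balance: ρ_ref D = ρ (D + h).
ρ = ρ_ref D/(D + h) = 2.839 × 138600 m/(138600 m + 3905 m) = 2.76 g cm⁻³.

2.76 g cm⁻³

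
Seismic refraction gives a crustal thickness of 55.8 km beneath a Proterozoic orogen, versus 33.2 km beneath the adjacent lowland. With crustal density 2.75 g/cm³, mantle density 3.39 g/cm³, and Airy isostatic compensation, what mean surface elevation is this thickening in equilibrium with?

Excess crust Δ = 55.8 km − 33.2 km = 22.6 km, split between elevation h and root r with h + r = Δ.
Airy balance ρ_c h = (ρ_m − ρ_c) r gives r = h ρ_c/(ρ_m − ρ_c), so h (1 + ρ_c/(ρ_m − ρ_c)) = Δ, i.e. h = Δ (ρ_m − ρ_c)/ρ_m.
h = 22.6 km × 0.64/3.39 = 4.27 km.

4.27 km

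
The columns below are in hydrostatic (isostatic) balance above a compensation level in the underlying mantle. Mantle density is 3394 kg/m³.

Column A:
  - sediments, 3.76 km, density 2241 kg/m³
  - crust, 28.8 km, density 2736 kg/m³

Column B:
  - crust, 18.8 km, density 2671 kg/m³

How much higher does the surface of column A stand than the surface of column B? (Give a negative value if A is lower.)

2.86 km

For any compensation level in the mantle, the mantle terms cancel and isostasy reduces to e = (Σt_A − Σt_B) − (Σ(ρt)_A − Σ(ρt)_B) / ρ_m.
Σt_A = 32.56 km; Σt_B = 18.8 km; Σ(ρt)_A = 87222.96; Σ(ρt)_B = 50214.8 (in km·kg/m³).
e = (32.56 − 18.8) − (87222.96 − 50214.8) / 3394 = 2.86 km.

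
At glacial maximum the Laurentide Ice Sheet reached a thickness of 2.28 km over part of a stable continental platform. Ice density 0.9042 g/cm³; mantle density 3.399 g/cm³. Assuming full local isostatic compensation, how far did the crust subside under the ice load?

0.607 km

Equating mass per unit area of the two columns: the ice load ρ_ice t is balanced by mantle displaced below, ρ_m s.
s = t ρ_ice / ρ_m = 2.28 km × 0.9042/3.399 = 0.607 km.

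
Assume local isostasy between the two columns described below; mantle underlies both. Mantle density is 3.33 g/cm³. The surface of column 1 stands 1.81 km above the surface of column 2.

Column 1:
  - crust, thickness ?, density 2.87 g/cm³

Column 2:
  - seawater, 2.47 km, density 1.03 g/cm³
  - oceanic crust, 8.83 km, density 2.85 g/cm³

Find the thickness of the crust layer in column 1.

Take the compensation level at the base of the deeper column (depth z_c below the surface of column 1) and equate Σ ρ_i t_i down to z_c; mantle fills any gap and the z_c terms cancel.
Column 1: x×2.87 + (z_c − 0 − x)×3.33
Column 2: 1.81×0 + 2.47×1.03 + 8.83×2.85 + (z_c − 1.81 − 11.3)×3.33
The z_c×3.33 term appears on both sides and cancels. Collect the known terms of each column as K = Σ(ρt)_known − 3.33 × (depth of known layers): K_1 = 0 − 3.33×0 = 0; K_2 = 27.7096 − 3.33×(1.81 + 11.3) = −15.9467.
Balance: K_1 − x×(3.33 − 2.87) = K_2, so x = (K_1 − K_2)/(3.33 − 2.87) = 15.9467/0.46 = 34.7 km.

34.7 km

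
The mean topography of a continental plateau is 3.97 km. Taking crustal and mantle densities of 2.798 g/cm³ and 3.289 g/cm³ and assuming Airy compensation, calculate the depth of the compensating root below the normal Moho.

In Airy isostatic equilibrium: the weight of the topography is balanced by the buoyancy of the root, ρ_c h = (ρ_m − ρ_c) r.
r = h · ρ_c / (ρ_m − ρ_c) = 3.97 km × 2.798 / (3.289 − 2.798) = 22.6 km.

22.6 km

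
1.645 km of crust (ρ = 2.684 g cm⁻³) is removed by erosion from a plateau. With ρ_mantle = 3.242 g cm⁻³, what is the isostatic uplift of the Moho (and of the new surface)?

1.36 km

Unloading: uplift u = e ρ_c/ρ_m = 1.645 km × 2.684/3.242 = 1.36 km.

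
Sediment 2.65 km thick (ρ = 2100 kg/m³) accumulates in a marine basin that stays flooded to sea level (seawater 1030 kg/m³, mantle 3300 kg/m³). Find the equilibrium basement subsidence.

Submarine loading: the sediment displaces seawater, and the subsidence is in turn flooded, so s (ρ_m − ρ_w) = t (ρ_sed − ρ_w).
s = 2.65 km × (2100 − 1030) / (3300 − 1030) = 1.25 km.

1.25 km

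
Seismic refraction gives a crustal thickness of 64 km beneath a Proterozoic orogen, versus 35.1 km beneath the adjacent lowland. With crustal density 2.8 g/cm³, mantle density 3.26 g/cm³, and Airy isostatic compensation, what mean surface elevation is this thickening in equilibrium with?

4.08 km

Excess crust Δ = 64 km − 35.1 km = 28.9 km, split between elevation h and root r with h + r = Δ.
Airy balance ρ_c h = (ρ_m − ρ_c) r gives r = h ρ_c/(ρ_m − ρ_c), so h (1 + ρ_c/(ρ_m − ρ_c)) = Δ, i.e. h = Δ (ρ_m − ρ_c)/ρ_m.
h = 28.9 km × 0.46/3.26 = 4.08 km.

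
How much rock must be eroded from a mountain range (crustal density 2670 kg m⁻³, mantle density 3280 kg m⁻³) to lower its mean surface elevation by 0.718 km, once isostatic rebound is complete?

3.86 km

Net drop Δ = e − u = e − e ρ_c/ρ_m = e (ρ_m − ρ_c)/ρ_m.
e = Δ ρ_m/(ρ_m − ρ_c) = 0.718 km × 3280/610 = 3.86 km.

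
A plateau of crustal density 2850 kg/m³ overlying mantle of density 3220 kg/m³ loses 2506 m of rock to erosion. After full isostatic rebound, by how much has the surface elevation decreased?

288 m

Rebound u = e ρ_c/ρ_m = 2506 m × 2850/3220 = 2218 m.
Net surface drop = e − u = 2506 m − 2218 m = e (ρ_m − ρ_c)/ρ_m = 288 m.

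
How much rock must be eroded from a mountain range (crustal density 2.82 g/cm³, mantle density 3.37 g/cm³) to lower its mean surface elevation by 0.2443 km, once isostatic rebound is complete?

Net drop Δ = e − u = e − e ρ_c/ρ_m = e (ρ_m − ρ_c)/ρ_m.
e = Δ ρ_m/(ρ_m − ρ_c) = 0.2443 km × 3.37/0.55 = 1.5 km.

1.5 km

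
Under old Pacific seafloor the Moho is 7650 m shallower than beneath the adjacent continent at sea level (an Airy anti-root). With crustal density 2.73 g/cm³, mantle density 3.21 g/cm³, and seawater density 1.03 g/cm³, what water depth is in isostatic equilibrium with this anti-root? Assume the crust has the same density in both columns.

2160 m

Replacing a thickness d of crust by seawater at the top must be balanced by replacing crust with mantle at the base: d (ρ_c − ρ_w) = a (ρ_m − ρ_c).
d = a (ρ_m − ρ_c)/(ρ_c − ρ_w) = 7650 m × 0.48/1.7 = 2160 m.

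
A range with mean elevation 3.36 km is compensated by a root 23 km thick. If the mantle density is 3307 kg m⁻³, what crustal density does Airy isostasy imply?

2890 kg m⁻³

ρ_c h = (ρ_m − ρ_c) r → ρ_c (h + r) = ρ_m r → ρ_c = ρ_m r / (h + r).
ρ_c = 3307 × 23 km / (3.36 km + 23 km) = 2890 kg m⁻³.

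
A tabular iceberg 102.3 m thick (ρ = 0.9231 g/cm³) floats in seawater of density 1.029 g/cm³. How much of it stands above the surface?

10.5 m

Floating equilibrium: submerged depth d = t ρ_obj/ρ_fluid = 102.3 m × 0.9231/1.029 = 91.77 m.
Freeboard = t − d = 102.3 m − 91.77 m = 10.5 m.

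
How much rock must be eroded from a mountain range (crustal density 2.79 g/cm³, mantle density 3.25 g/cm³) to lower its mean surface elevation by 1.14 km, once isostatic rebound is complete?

Net drop Δ = e − u = e − e ρ_c/ρ_m = e (ρ_m − ρ_c)/ρ_m.
e = Δ ρ_m/(ρ_m − ρ_c) = 1.14 km × 3.25/0.46 = 8.05 km.

8.05 km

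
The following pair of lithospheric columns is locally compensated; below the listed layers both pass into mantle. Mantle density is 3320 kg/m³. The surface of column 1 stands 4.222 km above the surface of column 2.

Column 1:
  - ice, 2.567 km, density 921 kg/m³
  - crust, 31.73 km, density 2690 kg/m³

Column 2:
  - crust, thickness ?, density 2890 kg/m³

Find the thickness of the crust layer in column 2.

Take the compensation level at the base of the deeper column (depth z_c below the surface of column 1) and equate Σ ρ_i t_i down to z_c; mantle fills any gap and the z_c terms cancel.
Column 1: 2.567×921 + 31.73×2690 + (z_c − 34.297)×3320
Column 2: 4.222×0 + x×2890 + (z_c − 4.222 − 0 − x)×3320
The z_c×3320 term appears on both sides and cancels. Collect the known terms of each column as K = Σ(ρt)_known − 3320 × (depth of known layers): K_1 = 87717.907 − 3320×34.297 = −26148.133; K_2 = 0 − 3320×(4.222 + 0) = −14017.04.
Balance: K_1 = K_2 − x×(3320 − 2890), so x = (K_2 − K_1)/(3320 − 2890) = 12131.1/430 = 28.2 km.

28.2 km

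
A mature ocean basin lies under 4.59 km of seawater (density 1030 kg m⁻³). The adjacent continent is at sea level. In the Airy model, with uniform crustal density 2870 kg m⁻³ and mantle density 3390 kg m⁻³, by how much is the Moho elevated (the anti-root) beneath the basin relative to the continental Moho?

Balancing pressure at the compensation depth: replacing crust with seawater at the top is compensated by replacing crust with mantle at the base: d (ρ_c − ρ_w) = a (ρ_m − ρ_c).
a = d (ρ_c − ρ_w)/(ρ_m − ρ_c) = 4.59 km × 1840/520 = 16.2 km.

16.2 km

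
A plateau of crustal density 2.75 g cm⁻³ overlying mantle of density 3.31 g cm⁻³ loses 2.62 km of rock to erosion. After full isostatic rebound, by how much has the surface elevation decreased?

Rebound u = e ρ_c/ρ_m = 2.62 km × 2.75/3.31 = 2.177 km.
Net surface drop = e − u = 2.62 km − 2.177 km = e (ρ_m − ρ_c)/ρ_m = 0.443 km.

0.443 km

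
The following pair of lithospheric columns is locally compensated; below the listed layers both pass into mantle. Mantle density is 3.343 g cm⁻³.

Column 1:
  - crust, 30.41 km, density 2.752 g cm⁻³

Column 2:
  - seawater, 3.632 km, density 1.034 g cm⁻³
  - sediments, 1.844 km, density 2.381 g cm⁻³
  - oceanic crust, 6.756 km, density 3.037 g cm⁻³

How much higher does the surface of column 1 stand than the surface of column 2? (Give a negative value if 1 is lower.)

1.72 km

For any compensation level in the mantle, the mantle terms cancel and isostasy reduces to e = (Σt_1 − Σt_2) − (Σ(ρt)_1 − Σ(ρt)_2) / ρ_m.
Σt_1 = 30.41 km; Σt_2 = 12.232 km; Σ(ρt)_1 = 83.68832; Σ(ρt)_2 = 28.664024 (in km·g cm⁻³).
e = (30.41 − 12.232) − (83.68832 − 28.664024) / 3.343 = 1.72 km.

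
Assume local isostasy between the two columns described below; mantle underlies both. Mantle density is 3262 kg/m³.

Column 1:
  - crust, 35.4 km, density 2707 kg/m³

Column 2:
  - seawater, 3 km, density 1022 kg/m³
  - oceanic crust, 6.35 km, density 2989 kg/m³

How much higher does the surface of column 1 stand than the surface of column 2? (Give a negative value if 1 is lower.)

For any compensation level in the mantle, the mantle terms cancel and isostasy reduces to e = (Σt_1 − Σt_2) − (Σ(ρt)_1 − Σ(ρt)_2) / ρ_m.
Σt_1 = 35.4 km; Σt_2 = 9.35 km; Σ(ρt)_1 = 95827.8; Σ(ρt)_2 = 22046.15 (in km·kg/m³).
e = (35.4 − 9.35) − (95827.8 − 22046.15) / 3262 = 3.43 km.

3.43 km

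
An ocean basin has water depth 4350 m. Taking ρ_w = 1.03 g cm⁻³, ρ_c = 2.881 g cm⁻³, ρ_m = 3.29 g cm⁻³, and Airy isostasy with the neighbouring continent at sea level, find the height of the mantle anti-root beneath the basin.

19700 m

Balancing pressure at the compensation depth: replacing crust with seawater at the top is compensated by replacing crust with mantle at the base: d (ρ_c − ρ_w) = a (ρ_m − ρ_c).
a = d (ρ_c − ρ_w)/(ρ_m − ρ_c) = 4350 m × 1.851/0.409 = 19700 m.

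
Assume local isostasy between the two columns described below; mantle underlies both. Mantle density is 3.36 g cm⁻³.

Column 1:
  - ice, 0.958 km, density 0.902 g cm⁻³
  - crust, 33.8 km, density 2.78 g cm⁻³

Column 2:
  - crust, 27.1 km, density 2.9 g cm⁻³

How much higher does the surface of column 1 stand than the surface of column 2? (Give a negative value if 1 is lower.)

For any compensation level in the mantle, the mantle terms cancel and isostasy reduces to e = (Σt_1 − Σt_2) − (Σ(ρt)_1 − Σ(ρt)_2) / ρ_m.
Σt_1 = 34.758 km; Σt_2 = 27.1 km; Σ(ρt)_1 = 94.828116; Σ(ρt)_2 = 78.59 (in km·g cm⁻³).
e = (34.758 − 27.1) − (94.828116 − 78.59) / 3.36 = 2.83 km.

2.83 km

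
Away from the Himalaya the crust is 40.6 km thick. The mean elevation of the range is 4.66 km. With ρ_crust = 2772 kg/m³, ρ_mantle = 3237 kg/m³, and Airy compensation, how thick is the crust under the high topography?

Root depth r = h ρ_c / (ρ_m − ρ_c) = 4.66 km × 2772 / 465 = 27.78 km.
Total thickness = T + h + r = 40.6 km + 4.66 km + 27.78 km = 73 km.

73 km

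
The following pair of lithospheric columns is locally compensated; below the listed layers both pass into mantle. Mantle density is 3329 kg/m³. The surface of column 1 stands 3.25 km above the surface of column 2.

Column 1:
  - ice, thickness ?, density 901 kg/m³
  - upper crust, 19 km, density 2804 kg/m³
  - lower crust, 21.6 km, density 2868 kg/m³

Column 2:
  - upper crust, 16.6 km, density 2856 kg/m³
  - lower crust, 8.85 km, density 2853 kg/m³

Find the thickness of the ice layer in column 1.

1.22 km

Take the compensation level at the base of the deeper column (depth z_c below the surface of column 1) and equate Σ ρ_i t_i down to z_c; mantle fills any gap and the z_c terms cancel.
Column 1: x×901 + 19×2804 + 21.6×2868 + (z_c − 40.6 − x)×3329
Column 2: 3.25×0 + 16.6×2856 + 8.85×2853 + (z_c − 3.25 − 25.45)×3329
The z_c×3329 term appears on both sides and cancels. Collect the known terms of each column as K = Σ(ρt)_known − 3329 × (depth of known layers): K_1 = 115224.8 − 3329×40.6 = −19932.6; K_2 = 72658.65 − 3329×(3.25 + 25.45) = −22883.65.
Balance: K_1 − x×(3329 − 901) = K_2, so x = (K_1 − K_2)/(3329 − 901) = 2951.05/2428 = 1.22 km.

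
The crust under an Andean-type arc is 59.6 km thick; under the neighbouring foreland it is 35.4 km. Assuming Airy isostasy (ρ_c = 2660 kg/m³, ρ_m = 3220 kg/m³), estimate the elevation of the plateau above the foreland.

4.21 km

Excess crust Δ = 59.6 km − 35.4 km = 24.2 km, split between elevation h and root r with h + r = Δ.
Airy balance ρ_c h = (ρ_m − ρ_c) r gives r = h ρ_c/(ρ_m − ρ_c), so h (1 + ρ_c/(ρ_m − ρ_c)) = Δ, i.e. h = Δ (ρ_m − ρ_c)/ρ_m.
h = 24.2 km × 560/3220 = 4.21 km.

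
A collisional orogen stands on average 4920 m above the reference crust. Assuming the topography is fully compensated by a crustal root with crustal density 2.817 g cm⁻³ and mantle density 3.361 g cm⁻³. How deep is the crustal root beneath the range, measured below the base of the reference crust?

25500 m

By Archimedes' principle applied to the lithosphere: the weight of the topography is balanced by the buoyancy of the root, ρ_c h = (ρ_m − ρ_c) r.
r = h · ρ_c / (ρ_m − ρ_c) = 4920 m × 2.817 / (3.361 − 2.817) = 25500 m.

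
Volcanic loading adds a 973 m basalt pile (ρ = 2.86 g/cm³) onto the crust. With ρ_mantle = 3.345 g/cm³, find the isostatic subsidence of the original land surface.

Subaerial loading: s = t ρ_load / ρ_m.
s = 973 m × 2.86/3.345 = 832 m.

832 m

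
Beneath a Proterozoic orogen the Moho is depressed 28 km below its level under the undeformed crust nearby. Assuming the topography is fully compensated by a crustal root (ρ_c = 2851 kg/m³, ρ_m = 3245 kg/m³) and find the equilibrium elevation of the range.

Balancing pressure at the compensation depth: ρ_c h = (ρ_m − ρ_c) r.
h = r (ρ_m − ρ_c) / ρ_c = 28 km × (3245 − 2851) / 2851 = 3.87 km.

3.87 km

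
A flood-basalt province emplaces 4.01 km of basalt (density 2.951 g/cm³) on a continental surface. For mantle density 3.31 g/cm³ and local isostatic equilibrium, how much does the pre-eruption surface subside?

Subaerial loading: s = t ρ_load / ρ_m.
s = 4.01 km × 2.951/3.31 = 3.58 km.

3.58 km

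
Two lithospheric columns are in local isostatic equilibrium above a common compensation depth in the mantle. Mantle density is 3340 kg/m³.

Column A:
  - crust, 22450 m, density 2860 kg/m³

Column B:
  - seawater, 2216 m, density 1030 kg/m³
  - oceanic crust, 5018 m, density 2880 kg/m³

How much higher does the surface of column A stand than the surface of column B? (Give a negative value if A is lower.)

For any compensation level in the mantle, the mantle terms cancel and isostasy reduces to e = (Σt_A − Σt_B) − (Σ(ρt)_A − Σ(ρt)_B) / ρ_m.
Σt_A = 22450 m; Σt_B = 7234 m; Σ(ρt)_A = 64207000; Σ(ρt)_B = 16734320 (in m·kg/m³).
e = (22450 − 7234) − (64207000 − 16734320) / 3340 = 1000 m.

1000 m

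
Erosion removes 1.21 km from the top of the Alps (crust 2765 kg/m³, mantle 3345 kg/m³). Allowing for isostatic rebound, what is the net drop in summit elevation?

Rebound u = e ρ_c/ρ_m = 1.21 km × 2765/3345 = 1 km.
Net surface drop = e − u = 1.21 km − 1 km = e (ρ_m − ρ_c)/ρ_m = 0.21 km.

0.21 km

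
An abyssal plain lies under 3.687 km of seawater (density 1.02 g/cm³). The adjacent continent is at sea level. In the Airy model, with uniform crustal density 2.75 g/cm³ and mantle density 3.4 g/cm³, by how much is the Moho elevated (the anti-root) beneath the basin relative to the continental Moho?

Balancing pressure at the compensation depth: replacing crust with seawater at the top is compensated by replacing crust with mantle at the base: d (ρ_c − ρ_w) = a (ρ_m − ρ_c).
a = d (ρ_c − ρ_w)/(ρ_m − ρ_c) = 3.687 km × 1.73/0.65 = 9.81 km.

9.81 km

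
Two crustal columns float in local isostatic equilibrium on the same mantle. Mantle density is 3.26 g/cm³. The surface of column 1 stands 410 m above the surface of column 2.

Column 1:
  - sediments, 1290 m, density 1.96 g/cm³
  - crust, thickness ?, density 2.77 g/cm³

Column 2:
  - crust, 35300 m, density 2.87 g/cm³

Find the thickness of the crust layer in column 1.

Take the compensation level at the base of the deeper column (depth z_c below the surface of column 1) and equate Σ ρ_i t_i down to z_c; mantle fills any gap and the z_c terms cancel.
Column 1: 1290×1.96 + x×2.77 + (z_c − 1290 − x)×3.26
Column 2: 410×0 + 35300×2.87 + (z_c − 410 − 35300)×3.26
The z_c×3.26 term appears on both sides and cancels. Collect the known terms of each column as K = Σ(ρt)_known − 3.26 × (depth of known layers): K_1 = 2528.4 − 3.26×1290 = −1677; K_2 = 101311 − 3.26×(410 + 35300) = −15103.6.
Balance: K_1 − x×(3.26 − 2.77) = K_2, so x = (K_1 − K_2)/(3.26 − 2.77) = 13426.6/0.49 = 27400 m.

27400 m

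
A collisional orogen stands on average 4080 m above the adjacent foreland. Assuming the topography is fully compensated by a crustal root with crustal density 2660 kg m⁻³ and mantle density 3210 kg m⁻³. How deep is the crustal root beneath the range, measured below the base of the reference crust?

For local isostatic compensation: the weight of the topography is balanced by the buoyancy of the root, ρ_c h = (ρ_m − ρ_c) r.
r = h · ρ_c / (ρ_m − ρ_c) = 4080 m × 2660 / (3210 − 2660) = 19700 m.

19700 m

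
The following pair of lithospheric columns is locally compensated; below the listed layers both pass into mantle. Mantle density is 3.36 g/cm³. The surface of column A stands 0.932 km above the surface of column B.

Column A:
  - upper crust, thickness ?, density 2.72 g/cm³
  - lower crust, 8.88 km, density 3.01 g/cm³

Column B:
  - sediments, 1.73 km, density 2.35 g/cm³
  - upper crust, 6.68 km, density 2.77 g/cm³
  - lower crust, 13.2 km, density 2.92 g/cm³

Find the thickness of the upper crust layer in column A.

18 km

Take the compensation level at the base of the deeper column (depth z_c below the surface of column A) and equate Σ ρ_i t_i down to z_c; mantle fills any gap and the z_c terms cancel.
Column A: x×2.72 + 8.88×3.01 + (z_c − 8.88 − x)×3.36
Column B: 0.932×0 + 1.73×2.35 + 6.68×2.77 + 13.2×2.92 + (z_c − 0.932 − 21.61)×3.36
The z_c×3.36 term appears on both sides and cancels. Collect the known terms of each column as K = Σ(ρt)_known − 3.36 × (depth of known layers): K_A = 26.7288 − 3.36×8.88 = −3.108; K_B = 61.1131 − 3.36×(0.932 + 21.61) = −14.62802.
Balance: K_A − x×(3.36 − 2.72) = K_B, so x = (K_A − K_B)/(3.36 − 2.72) = 11.52/0.64 = 18 km.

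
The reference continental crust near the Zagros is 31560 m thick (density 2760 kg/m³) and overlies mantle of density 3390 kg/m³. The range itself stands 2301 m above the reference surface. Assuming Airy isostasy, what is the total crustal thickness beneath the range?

43900 m

Root depth r = h ρ_c / (ρ_m − ρ_c) = 2301 m × 2760 / 630 = 10080 m.
Total thickness = T + h + r = 31560 m + 2301 m + 10080 m = 43900 m.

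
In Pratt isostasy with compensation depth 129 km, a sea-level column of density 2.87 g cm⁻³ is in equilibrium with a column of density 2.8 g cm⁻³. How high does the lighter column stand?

ρ_ref D = ρ (D + h) → h = D (ρ_ref − ρ)/ρ.
h = 129 km × (2.87 − 2.8)/2.8 = 3.23 km.

3.23 km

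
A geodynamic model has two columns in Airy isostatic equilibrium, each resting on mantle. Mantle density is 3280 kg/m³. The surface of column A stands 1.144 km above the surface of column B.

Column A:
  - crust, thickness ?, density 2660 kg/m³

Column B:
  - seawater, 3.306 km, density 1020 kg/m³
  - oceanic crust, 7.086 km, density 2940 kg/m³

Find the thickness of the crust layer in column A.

Take the compensation level at the base of the deeper column (depth z_c below the surface of column A) and equate Σ ρ_i t_i down to z_c; mantle fills any gap and the z_c terms cancel.
Column A: x×2660 + (z_c − 0 − x)×3280
Column B: 1.144×0 + 3.306×1020 + 7.086×2940 + (z_c − 1.144 − 10.392)×3280
The z_c×3280 term appears on both sides and cancels. Collect the known terms of each column as K = Σ(ρt)_known − 3280 × (depth of known layers): K_A = 0 − 3280×0 = 0; K_B = 24204.96 − 3280×(1.144 + 10.392) = −13633.12.
Balance: K_A − x×(3280 − 2660) = K_B, so x = (K_A − K_B)/(3280 − 2660) = 13633.1/620 = 22 km.

22 km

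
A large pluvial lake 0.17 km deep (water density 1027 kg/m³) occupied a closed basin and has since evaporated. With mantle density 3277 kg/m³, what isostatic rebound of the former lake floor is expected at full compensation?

0.0533 km

u = d ρ_w/ρ_m = 0.17 km × 1027/3277 = 0.0533 km.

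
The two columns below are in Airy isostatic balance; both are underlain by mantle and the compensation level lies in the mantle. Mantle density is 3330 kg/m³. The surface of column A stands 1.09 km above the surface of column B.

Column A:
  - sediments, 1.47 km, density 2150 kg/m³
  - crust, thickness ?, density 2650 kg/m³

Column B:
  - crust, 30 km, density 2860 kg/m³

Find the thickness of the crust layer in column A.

Take the compensation level at the base of the deeper column (depth z_c below the surface of column A) and equate Σ ρ_i t_i down to z_c; mantle fills any gap and the z_c terms cancel.
Column A: 1.47×2150 + x×2650 + (z_c − 1.47 − x)×3330
Column B: 1.09×0 + 30×2860 + (z_c − 1.09 − 30)×3330
The z_c×3330 term appears on both sides and cancels. Collect the known terms of each column as K = Σ(ρt)_known − 3330 × (depth of known layers): K_A = 3160.5 − 3330×1.47 = −1734.6; K_B = 85800 − 3330×(1.09 + 30) = −17729.7.
Balance: K_A − x×(3330 − 2650) = K_B, so x = (K_A − K_B)/(3330 − 2650) = 15995.1/680 = 23.5 km.

23.5 km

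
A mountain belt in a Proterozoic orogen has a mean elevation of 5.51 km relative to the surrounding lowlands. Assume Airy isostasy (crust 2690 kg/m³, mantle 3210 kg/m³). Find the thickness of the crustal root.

28.5 km

Balancing pressure at the compensation depth: the weight of the topography is balanced by the buoyancy of the root, ρ_c h = (ρ_m − ρ_c) r.
r = h · ρ_c / (ρ_m − ρ_c) = 5.51 km × 2690 / (3210 − 2690) = 28.5 km.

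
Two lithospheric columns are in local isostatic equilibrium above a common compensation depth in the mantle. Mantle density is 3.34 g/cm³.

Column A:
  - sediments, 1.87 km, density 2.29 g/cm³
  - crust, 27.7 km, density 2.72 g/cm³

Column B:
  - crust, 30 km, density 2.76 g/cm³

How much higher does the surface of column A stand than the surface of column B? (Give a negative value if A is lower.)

0.52 km

For any compensation level in the mantle, the mantle terms cancel and isostasy reduces to e = (Σt_A − Σt_B) − (Σ(ρt)_A − Σ(ρt)_B) / ρ_m.
Σt_A = 29.57 km; Σt_B = 30 km; Σ(ρt)_A = 79.6263; Σ(ρt)_B = 82.8 (in km·g/cm³).
e = (29.57 − 30) − (79.6263 − 82.8) / 3.34 = 0.52 km.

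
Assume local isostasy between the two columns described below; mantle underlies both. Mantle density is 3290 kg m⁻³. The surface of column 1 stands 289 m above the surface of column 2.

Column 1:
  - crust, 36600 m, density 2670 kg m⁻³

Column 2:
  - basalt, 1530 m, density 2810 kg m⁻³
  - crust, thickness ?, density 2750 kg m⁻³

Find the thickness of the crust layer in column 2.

Take the compensation level at the base of the deeper column (depth z_c below the surface of column 1) and equate Σ ρ_i t_i down to z_c; mantle fills any gap and the z_c terms cancel.
Column 1: 36600×2670 + (z_c − 36600)×3290
Column 2: 289×0 + 1530×2810 + x×2750 + (z_c − 289 − 1530 − x)×3290
The z_c×3290 term appears on both sides and cancels. Collect the known terms of each column as K = Σ(ρt)_known − 3290 × (depth of known layers): K_1 = 97722000 − 3290×36600 = −22692000; K_2 = 4299300 − 3290×(289 + 1530) = −1685210.
Balance: K_1 = K_2 − x×(3290 − 2750), so x = (K_2 − K_1)/(3290 − 2750) = 21006800/540 = 38900 m.

38900 m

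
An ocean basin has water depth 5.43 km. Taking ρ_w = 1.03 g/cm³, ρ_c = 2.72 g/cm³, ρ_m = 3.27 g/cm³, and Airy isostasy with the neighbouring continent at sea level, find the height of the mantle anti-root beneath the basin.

16.7 km

For local isostatic compensation: replacing crust with seawater at the top is compensated by replacing crust with mantle at the base: d (ρ_c − ρ_w) = a (ρ_m − ρ_c).
a = d (ρ_c − ρ_w)/(ρ_m − ρ_c) = 5.43 km × 1.69/0.55 = 16.7 km.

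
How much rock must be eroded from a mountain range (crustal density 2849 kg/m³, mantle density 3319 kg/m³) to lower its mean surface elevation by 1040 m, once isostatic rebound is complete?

Net drop Δ = e − u = e − e ρ_c/ρ_m = e (ρ_m − ρ_c)/ρ_m.
e = Δ ρ_m/(ρ_m − ρ_c) = 1040 m × 3319/470 = 7340 m.

7340 m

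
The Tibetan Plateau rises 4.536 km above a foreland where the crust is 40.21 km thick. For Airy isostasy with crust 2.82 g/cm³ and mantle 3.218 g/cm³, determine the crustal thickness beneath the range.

Root depth r = h ρ_c / (ρ_m − ρ_c) = 4.536 km × 2.82 / 0.398 = 32.14 km.
Total thickness = T + h + r = 40.21 km + 4.536 km + 32.14 km = 76.9 km.

76.9 km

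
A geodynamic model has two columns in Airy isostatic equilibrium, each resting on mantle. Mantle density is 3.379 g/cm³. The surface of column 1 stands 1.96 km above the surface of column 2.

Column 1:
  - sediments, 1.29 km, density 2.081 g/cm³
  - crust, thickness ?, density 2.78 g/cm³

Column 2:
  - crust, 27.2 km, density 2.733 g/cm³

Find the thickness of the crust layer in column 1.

Take the compensation level at the base of the deeper column (depth z_c below the surface of column 1) and equate Σ ρ_i t_i down to z_c; mantle fills any gap and the z_c terms cancel.
Column 1: 1.29×2.081 + x×2.78 + (z_c − 1.29 − x)×3.379
Column 2: 1.96×0 + 27.2×2.733 + (z_c − 1.96 − 27.2)×3.379
The z_c×3.379 term appears on both sides and cancels. Collect the known terms of each column as K = Σ(ρt)_known − 3.379 × (depth of known layers): K_1 = 2.68449 − 3.379×1.29 = −1.67442; K_2 = 74.3376 − 3.379×(1.96 + 27.2) = −24.19404.
Balance: K_1 − x×(3.379 − 2.78) = K_2, so x = (K_1 − K_2)/(3.379 − 2.78) = 22.5196/0.599 = 37.6 km.

37.6 km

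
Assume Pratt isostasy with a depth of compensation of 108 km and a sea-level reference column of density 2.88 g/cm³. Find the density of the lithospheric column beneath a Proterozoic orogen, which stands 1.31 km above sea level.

Pratt balance: ρ_ref D = ρ (D + h).
ρ = ρ_ref D/(D + h) = 2.88 × 108 km/(108 km + 1.31 km) = 2.85 g/cm³.

2.85 g/cm³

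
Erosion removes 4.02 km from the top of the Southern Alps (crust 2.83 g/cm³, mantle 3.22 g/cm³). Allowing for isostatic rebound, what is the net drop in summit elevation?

Rebound u = e ρ_c/ρ_m = 4.02 km × 2.83/3.22 = 3.533 km.
Net surface drop = e − u = 4.02 km − 3.533 km = e (ρ_m − ρ_c)/ρ_m = 0.487 km.

0.487 km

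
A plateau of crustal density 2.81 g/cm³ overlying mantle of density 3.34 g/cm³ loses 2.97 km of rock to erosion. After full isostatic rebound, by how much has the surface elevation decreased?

Rebound u = e ρ_c/ρ_m = 2.97 km × 2.81/3.34 = 2.499 km.
Net surface drop = e − u = 2.97 km − 2.499 km = e (ρ_m − ρ_c)/ρ_m = 0.471 km.

0.471 km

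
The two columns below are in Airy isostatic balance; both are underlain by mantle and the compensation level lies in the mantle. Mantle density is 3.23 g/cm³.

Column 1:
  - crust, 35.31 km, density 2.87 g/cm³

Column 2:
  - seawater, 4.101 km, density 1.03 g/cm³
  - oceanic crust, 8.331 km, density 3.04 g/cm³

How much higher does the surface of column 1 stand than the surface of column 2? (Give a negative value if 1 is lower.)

0.652 km

For any compensation level in the mantle, the mantle terms cancel and isostasy reduces to e = (Σt_1 − Σt_2) − (Σ(ρt)_1 − Σ(ρt)_2) / ρ_m.
Σt_1 = 35.31 km; Σt_2 = 12.432 km; Σ(ρt)_1 = 101.3397; Σ(ρt)_2 = 29.55027 (in km·g/cm³).
e = (35.31 − 12.432) − (101.3397 − 29.55027) / 3.23 = 0.652 km.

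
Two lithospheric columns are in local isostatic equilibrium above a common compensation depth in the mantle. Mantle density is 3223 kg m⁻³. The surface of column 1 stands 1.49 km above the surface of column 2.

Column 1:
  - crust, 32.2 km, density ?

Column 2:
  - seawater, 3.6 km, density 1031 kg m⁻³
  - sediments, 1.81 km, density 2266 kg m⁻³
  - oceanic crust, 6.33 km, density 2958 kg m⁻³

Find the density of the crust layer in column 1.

2720 kg m⁻³

Take the compensation level at the base of the deeper column (depth z_c below the surface of column 1) and equate Σ ρ_i t_i down to z_c; mantle fills any gap and the z_c terms cancel.
Column 1: 32.2×ρ + (z_c − 32.2)×3223
Column 2: 1.49×0 + 3.6×1031 + 1.81×2266 + 6.33×2958 + (z_c − 1.49 − 11.74)×3223
The z_c×3223 term appears on both sides and cancels. Collect the known terms of each column as K = Σ(ρt)_known − 3223 × (depth of known layers): K_1 = 0 − 3223×32.2 = −103780.6; K_2 = 26537.2 − 3223×(1.49 + 11.74) = −16103.09.
Balance: K_1 + 32.2×ρ = K_2, so ρ = (K_2 − K_1)/32.2 = 87677.5/32.2 = 2720 kg m⁻³.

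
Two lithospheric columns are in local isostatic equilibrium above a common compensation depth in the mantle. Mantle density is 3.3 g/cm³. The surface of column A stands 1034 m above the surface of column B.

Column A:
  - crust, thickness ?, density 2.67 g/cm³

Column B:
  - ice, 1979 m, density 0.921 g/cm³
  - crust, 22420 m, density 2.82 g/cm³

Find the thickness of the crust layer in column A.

30000 m

Take the compensation level at the base of the deeper column (depth z_c below the surface of column A) and equate Σ ρ_i t_i down to z_c; mantle fills any gap and the z_c terms cancel.
Column A: x×2.67 + (z_c − 0 − x)×3.3
Column B: 1034×0 + 1979×0.921 + 22420×2.82 + (z_c − 1034 − 24399)×3.3
The z_c×3.3 term appears on both sides and cancels. Collect the known terms of each column as K = Σ(ρt)_known − 3.3 × (depth of known layers): K_A = 0 − 3.3×0 = 0; K_B = 65047.059 − 3.3×(1034 + 24399) = −18881.841.
Balance: K_A − x×(3.3 − 2.67) = K_B, so x = (K_A − K_B)/(3.3 − 2.67) = 18881.8/0.63 = 30000 m.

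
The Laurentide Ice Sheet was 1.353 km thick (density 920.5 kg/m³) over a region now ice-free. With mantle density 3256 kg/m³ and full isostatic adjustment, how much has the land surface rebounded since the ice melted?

0.383 km

Removing the load lets mantle flow back in; uplift u satisfies ρ_ice t = ρ_m u.
u = t ρ_ice/ρ_m = 1.353 km × 920.5/3256 = 0.383 km.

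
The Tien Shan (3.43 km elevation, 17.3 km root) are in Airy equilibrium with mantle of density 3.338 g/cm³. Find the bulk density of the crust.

ρ_c h = (ρ_m − ρ_c) r → ρ_c (h + r) = ρ_m r → ρ_c = ρ_m r / (h + r).
ρ_c = 3.338 × 17.3 km / (3.43 km + 17.3 km) = 2.79 g/cm³.

2.79 g/cm³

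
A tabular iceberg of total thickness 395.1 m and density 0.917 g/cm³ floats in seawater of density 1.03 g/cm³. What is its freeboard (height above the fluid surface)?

Floating equilibrium: submerged depth d = t ρ_obj/ρ_fluid = 395.1 m × 0.917/1.03 = 351.8 m.
Freeboard = t − d = 395.1 m − 351.8 m = 43.3 m.

43.3 m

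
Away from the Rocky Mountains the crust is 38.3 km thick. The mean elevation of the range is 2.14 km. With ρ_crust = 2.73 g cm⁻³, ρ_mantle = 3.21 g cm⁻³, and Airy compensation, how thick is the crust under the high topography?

52.6 km

Root depth r = h ρ_c / (ρ_m − ρ_c) = 2.14 km × 2.73 / 0.48 = 12.17 km.
Total thickness = T + h + r = 38.3 km + 2.14 km + 12.17 km = 52.6 km.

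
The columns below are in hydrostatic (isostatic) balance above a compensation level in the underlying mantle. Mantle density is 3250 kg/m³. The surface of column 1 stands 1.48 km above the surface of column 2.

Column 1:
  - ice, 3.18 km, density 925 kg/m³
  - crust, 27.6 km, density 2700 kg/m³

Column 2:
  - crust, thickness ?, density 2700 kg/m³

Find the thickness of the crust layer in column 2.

32.3 km

Take the compensation level at the base of the deeper column (depth z_c below the surface of column 1) and equate Σ ρ_i t_i down to z_c; mantle fills any gap and the z_c terms cancel.
Column 1: 3.18×925 + 27.6×2700 + (z_c − 30.78)×3250
Column 2: 1.48×0 + x×2700 + (z_c − 1.48 − 0 − x)×3250
The z_c×3250 term appears on both sides and cancels. Collect the known terms of each column as K = Σ(ρt)_known − 3250 × (depth of known layers): K_1 = 77461.5 − 3250×30.78 = −22573.5; K_2 = 0 − 3250×(1.48 + 0) = −4810.
Balance: K_1 = K_2 − x×(3250 − 2700), so x = (K_2 − K_1)/(3250 − 2700) = 17763.5/550 = 32.3 km.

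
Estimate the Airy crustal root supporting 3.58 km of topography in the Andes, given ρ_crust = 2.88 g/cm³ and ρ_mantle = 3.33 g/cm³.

By Archimedes' principle applied to the lithosphere: the weight of the topography is balanced by the buoyancy of the root, ρ_c h = (ρ_m − ρ_c) r.
r = h · ρ_c / (ρ_m − ρ_c) = 3.58 km × 2.88 / (3.33 − 2.88) = 22.9 km.

22.9 km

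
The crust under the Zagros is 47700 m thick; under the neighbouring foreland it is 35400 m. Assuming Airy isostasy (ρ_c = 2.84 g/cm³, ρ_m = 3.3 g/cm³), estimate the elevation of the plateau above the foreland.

1710 m

Excess crust Δ = 47700 m − 35400 m = 12300 m, split between elevation h and root r with h + r = Δ.
Airy balance ρ_c h = (ρ_m − ρ_c) r gives r = h ρ_c/(ρ_m − ρ_c), so h (1 + ρ_c/(ρ_m − ρ_c)) = Δ, i.e. h = Δ (ρ_m − ρ_c)/ρ_m.
h = 12300 m × 0.46/3.3 = 1710 m.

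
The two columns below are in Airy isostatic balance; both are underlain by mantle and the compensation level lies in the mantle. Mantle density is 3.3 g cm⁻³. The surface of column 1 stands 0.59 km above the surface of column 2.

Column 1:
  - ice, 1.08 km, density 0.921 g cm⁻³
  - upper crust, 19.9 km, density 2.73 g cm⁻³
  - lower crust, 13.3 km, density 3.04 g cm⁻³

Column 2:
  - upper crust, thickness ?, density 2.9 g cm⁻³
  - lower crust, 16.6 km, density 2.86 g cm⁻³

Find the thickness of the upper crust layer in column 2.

20.3 km

Take the compensation level at the base of the deeper column (depth z_c below the surface of column 1) and equate Σ ρ_i t_i down to z_c; mantle fills any gap and the z_c terms cancel.
Column 1: 1.08×0.921 + 19.9×2.73 + 13.3×3.04 + (z_c − 34.28)×3.3
Column 2: 0.59×0 + x×2.9 + 16.6×2.86 + (z_c − 0.59 − 16.6 − x)×3.3
The z_c×3.3 term appears on both sides and cancels. Collect the known terms of each column as K = Σ(ρt)_known − 3.3 × (depth of known layers): K_1 = 95.75368 − 3.3×34.28 = −17.37032; K_2 = 47.476 − 3.3×(0.59 + 16.6) = −9.251.
Balance: K_1 = K_2 − x×(3.3 − 2.9), so x = (K_2 − K_1)/(3.3 − 2.9) = 8.11932/0.4 = 20.3 km.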